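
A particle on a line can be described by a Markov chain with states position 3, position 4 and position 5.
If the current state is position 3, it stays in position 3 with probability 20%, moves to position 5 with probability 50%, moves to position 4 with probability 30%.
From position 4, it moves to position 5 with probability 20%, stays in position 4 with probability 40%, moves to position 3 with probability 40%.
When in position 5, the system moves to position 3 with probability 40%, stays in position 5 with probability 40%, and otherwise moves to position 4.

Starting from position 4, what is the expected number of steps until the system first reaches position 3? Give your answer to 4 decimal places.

Let t(s) be the expected number of steps to first reach position 3 from state s, with t(position 3) = 0. Conditioning on the first step:
t(position 4) = 1 + 0.4·t(position 4) + 0.2·t(position 5)
t(position 5) = 1 + 0.2·t(position 4) + 0.4·t(position 5)
Solving: t(position 4) = 2.5000, t(position 5) = 2.5000.
Expected steps from position 4 to position 3: 2.5000.

2.5000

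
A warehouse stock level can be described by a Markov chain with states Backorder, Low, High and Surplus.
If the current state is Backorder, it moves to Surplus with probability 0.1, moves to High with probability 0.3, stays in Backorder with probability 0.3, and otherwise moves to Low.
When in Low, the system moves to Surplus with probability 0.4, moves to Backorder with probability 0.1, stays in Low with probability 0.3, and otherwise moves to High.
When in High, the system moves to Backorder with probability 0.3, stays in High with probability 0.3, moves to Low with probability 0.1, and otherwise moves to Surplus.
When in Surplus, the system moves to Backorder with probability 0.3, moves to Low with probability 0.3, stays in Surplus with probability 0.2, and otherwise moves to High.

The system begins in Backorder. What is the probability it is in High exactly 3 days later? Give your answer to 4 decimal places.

0.2500

Propagate the distribution vector 3 days from Backorder.
After 0 days: (1.0000, 0.0000, 0.0000, 0.0000)
After 1 day: (0.3000, 0.3000, 0.3000, 0.1000)
After 2 days: (0.2400, 0.2400, 0.2600, 0.2600)
After 3 days: (0.2520, 0.2480, 0.2500, 0.2500)
P(in High after 3 days) = 0.2500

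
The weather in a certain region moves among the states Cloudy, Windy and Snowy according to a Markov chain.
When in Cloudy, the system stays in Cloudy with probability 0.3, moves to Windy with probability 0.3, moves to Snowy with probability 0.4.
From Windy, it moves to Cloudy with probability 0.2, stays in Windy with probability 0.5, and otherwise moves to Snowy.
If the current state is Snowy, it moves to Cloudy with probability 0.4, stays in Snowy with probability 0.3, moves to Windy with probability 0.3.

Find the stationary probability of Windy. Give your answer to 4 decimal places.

Let the stationary distribution be π with π = πP and π_1 + π_2 + π_3 = 1.
π_1 = 0.3·π_1 + 0.2·π_2 + 0.4·π_3
π_2 = 0.3·π_1 + 0.5·π_2 + 0.3·π_3
Solving with the normalization constraint gives π = (0.2955, 0.3750, 0.3295).
So the stationary probability of Windy is 0.3750.

0.3750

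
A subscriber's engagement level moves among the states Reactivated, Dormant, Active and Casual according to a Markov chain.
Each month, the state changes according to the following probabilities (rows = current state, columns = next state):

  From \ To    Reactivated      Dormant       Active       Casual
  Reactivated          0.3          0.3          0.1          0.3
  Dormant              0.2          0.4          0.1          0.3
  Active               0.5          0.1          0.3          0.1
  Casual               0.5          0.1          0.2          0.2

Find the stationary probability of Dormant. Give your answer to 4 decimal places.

Let the stationary distribution be π with π = πP and π_1 + π_2 + π_3 + π_4 = 1.
π_1 = 0.3·π_1 + 0.2·π_2 + 0.5·π_3 + 0.5·π_4
π_2 = 0.3·π_1 + 0.4·π_2 + 0.1·π_3 + 0.1·π_4
π_3 = 0.1·π_1 + 0.1·π_2 + 0.3·π_3 + 0.2·π_4
Solving with the normalization constraint gives π = (0.3556, 0.2444, 0.1556, 0.2444).
So the stationary probability of Dormant is 0.2444.

0.2444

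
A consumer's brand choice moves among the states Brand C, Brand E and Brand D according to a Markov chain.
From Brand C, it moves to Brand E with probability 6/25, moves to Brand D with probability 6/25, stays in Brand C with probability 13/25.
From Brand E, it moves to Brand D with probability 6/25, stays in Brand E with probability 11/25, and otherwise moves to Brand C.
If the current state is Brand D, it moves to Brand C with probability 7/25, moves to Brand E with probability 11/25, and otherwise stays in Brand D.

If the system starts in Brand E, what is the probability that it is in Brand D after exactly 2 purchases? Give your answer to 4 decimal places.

Sum over the intermediate state after 1 purchase:
P = P(Brand E→Brand C)·P(Brand C→Brand D) + P(Brand E→Brand E)·P(Brand E→Brand D) + P(Brand E→Brand D)·P(Brand D→Brand D)
  = 0.32×0.24 + 0.44×0.24 + 0.24×0.28
  = 0.0768 + 0.1056 + 0.0672 = 0.2496

0.2496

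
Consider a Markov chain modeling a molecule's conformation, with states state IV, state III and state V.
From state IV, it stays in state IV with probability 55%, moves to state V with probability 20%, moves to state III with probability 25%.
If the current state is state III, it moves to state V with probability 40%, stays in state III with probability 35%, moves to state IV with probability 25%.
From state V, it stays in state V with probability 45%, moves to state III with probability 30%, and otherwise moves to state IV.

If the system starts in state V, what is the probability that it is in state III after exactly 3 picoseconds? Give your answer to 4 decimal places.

0.2989

Propagate the distribution vector 3 picoseconds from state V.
After 0 picoseconds: (0.0000, 0.0000, 1.0000)
After 1 picosecond: (0.2500, 0.3000, 0.4500)
After 2 picoseconds: (0.3250, 0.3025, 0.3725)
After 3 picoseconds: (0.3475, 0.2989, 0.3536)
P(in state III after 3 picoseconds) = 0.2989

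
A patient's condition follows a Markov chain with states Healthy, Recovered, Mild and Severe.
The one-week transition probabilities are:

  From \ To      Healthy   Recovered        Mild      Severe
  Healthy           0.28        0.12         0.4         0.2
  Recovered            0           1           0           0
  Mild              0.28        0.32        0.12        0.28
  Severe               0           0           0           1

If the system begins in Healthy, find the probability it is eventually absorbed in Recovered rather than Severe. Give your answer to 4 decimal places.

Let h(s) be the probability of absorption at Recovered starting from transient state s. Then h(Recovered) = 1 and h(Severe) = 0. By first-step analysis:
h(Healthy) = 0.28·h(Healthy) + 0.12·1 + 0.4·h(Mild) + 0.2·0
h(Mild) = 0.28·h(Healthy) + 0.32·1 + 0.12·h(Mild) + 0.28·0
Solving: h(Healthy) = 0.4479, h(Mild) = 0.5061.
Starting from Healthy, the probability is 0.4479.

0.4479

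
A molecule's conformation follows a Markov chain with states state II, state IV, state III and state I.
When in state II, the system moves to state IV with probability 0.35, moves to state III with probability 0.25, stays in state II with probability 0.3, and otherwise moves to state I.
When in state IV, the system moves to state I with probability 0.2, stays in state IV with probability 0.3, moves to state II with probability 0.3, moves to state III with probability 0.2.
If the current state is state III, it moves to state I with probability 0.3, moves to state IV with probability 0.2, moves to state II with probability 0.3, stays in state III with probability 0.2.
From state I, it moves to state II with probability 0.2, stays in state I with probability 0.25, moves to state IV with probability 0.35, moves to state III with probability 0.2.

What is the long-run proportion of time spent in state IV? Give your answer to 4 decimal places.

Let the stationary distribution be π with π = πP and π_1 + π_2 + π_3 + π_4 = 1.
π_1 = 0.3·π_1 + 0.3·π_2 + 0.3·π_3 + 0.2·π_4
π_2 = 0.35·π_1 + 0.3·π_2 + 0.2·π_3 + 0.35·π_4
π_3 = 0.25·π_1 + 0.2·π_2 + 0.2·π_3 + 0.2·π_4
Solving with the normalization constraint gives π = (0.2796, 0.3028, 0.2140, 0.2036).
So the stationary probability of state IV is 0.3028.

0.3028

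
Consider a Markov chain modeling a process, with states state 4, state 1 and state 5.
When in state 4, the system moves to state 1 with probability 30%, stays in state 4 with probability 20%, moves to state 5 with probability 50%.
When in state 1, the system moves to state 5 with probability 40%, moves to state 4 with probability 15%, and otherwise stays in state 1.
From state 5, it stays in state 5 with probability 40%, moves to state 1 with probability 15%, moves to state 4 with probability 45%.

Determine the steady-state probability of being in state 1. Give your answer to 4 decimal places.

0.2772

Let the stationary distribution be π with π = πP and π_1 + π_2 + π_3 = 1.
π_1 = 0.2·π_1 + 0.15·π_2 + 0.45·π_3
π_2 = 0.3·π_1 + 0.45·π_2 + 0.15·π_3
Solving with the normalization constraint gives π = (0.2935, 0.2772, 0.4293).
So the stationary probability of state 1 is 0.2772.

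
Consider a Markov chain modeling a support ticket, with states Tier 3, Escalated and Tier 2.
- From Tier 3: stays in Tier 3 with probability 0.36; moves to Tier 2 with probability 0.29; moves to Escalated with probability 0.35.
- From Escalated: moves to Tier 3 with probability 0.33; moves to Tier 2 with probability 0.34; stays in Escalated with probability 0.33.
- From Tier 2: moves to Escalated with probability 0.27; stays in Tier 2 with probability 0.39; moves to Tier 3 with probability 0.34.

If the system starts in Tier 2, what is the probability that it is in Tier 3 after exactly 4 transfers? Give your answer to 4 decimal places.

0.3437

Propagate the distribution vector 4 transfers from Tier 2.
After 0 transfers: (0.0000, 0.0000, 1.0000)
After 1 transfer: (0.3400, 0.2700, 0.3900)
After 2 transfers: (0.3441, 0.3134, 0.3425)
After 3 transfers: (0.3437, 0.3163, 0.3399)
After 4 transfers: (0.3437, 0.3165, 0.3398)
P(in Tier 3 after 4 transfers) = 0.3437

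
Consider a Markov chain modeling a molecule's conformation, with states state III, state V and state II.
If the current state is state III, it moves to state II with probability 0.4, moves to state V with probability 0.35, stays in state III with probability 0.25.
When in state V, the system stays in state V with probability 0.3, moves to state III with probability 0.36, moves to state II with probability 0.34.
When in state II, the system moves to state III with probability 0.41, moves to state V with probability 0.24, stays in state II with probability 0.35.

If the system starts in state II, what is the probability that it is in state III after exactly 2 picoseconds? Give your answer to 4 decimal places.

Sum over the intermediate state after 1 picosecond:
P = P(state II→state III)·P(state III→state III) + P(state II→state V)·P(state V→state III) + P(state II→state II)·P(state II→state III)
  = 0.41×0.25 + 0.24×0.36 + 0.35×0.41
  = 0.1025 + 0.0864 + 0.1435 = 0.3324

0.3324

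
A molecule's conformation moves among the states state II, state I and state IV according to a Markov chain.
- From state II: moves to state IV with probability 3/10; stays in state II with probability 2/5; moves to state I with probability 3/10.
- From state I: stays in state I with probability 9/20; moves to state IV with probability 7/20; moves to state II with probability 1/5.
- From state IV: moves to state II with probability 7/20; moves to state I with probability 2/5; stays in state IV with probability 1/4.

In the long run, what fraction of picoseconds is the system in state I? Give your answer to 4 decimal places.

Let the stationary distribution be π with π = πP and π_1 + π_2 + π_3 = 1.
π_1 = 0.4·π_1 + 0.2·π_2 + 0.35·π_3
π_2 = 0.3·π_1 + 0.45·π_2 + 0.4·π_3
Solving with the normalization constraint gives π = (0.3070, 0.3887, 0.3042).
So the stationary probability of state I is 0.3887.

0.3887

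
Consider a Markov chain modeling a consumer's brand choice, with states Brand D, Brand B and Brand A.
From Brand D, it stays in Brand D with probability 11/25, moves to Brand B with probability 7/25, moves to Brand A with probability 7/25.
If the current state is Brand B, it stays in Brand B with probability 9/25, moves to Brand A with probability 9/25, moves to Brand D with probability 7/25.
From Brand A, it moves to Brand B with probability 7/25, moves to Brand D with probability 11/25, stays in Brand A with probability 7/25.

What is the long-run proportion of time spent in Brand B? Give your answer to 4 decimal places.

Let the stationary distribution be π with π = πP and π_1 + π_2 + π_3 = 1.
π_1 = 0.44·π_1 + 0.28·π_2 + 0.44·π_3
π_2 = 0.28·π_1 + 0.36·π_2 + 0.28·π_3
Solving with the normalization constraint gives π = (0.3913, 0.3043, 0.3043).
So the stationary probability of Brand B is 0.3043.

0.3043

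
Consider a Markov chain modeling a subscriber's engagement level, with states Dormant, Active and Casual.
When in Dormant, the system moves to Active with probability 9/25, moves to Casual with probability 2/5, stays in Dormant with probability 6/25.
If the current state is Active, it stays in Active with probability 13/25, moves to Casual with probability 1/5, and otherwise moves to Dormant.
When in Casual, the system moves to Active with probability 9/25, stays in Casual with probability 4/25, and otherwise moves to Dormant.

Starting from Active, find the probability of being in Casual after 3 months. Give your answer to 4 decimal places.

0.2518

Propagate the distribution vector 3 months from Active.
After 0 months: (0.0000, 1.0000, 0.0000)
After 1 month: (0.2800, 0.5200, 0.2000)
After 2 months: (0.3088, 0.4432, 0.2480)
After 3 months: (0.3172, 0.4309, 0.2518)
P(in Casual after 3 months) = 0.2518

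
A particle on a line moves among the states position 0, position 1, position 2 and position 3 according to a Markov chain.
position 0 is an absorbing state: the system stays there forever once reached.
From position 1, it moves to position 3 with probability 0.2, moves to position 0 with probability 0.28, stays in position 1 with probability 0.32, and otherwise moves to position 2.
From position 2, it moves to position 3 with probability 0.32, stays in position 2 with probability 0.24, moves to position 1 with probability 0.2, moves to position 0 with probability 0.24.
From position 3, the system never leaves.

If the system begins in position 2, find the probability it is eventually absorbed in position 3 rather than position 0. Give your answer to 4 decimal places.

Let h(s) be the probability of absorption at position 3 starting from transient state s. Then h(position 3) = 1 and h(position 0) = 0. By first-step analysis:
h(position 1) = 0.28·0 + 0.32·h(position 1) + 0.2·h(position 2) + 0.2·1
h(position 2) = 0.24·0 + 0.2·h(position 1) + 0.24·h(position 2) + 0.32·1
Solving: h(position 1) = 0.4530, h(position 2) = 0.5403.
Starting from position 2, the probability is 0.5403.

0.5403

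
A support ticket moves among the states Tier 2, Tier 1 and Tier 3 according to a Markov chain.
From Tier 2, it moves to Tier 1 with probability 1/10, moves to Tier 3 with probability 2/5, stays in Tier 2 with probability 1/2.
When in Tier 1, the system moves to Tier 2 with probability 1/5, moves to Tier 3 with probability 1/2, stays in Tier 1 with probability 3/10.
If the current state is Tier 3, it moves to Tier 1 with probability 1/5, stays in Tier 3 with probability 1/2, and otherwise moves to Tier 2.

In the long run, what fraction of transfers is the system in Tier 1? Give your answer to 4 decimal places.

Let the stationary distribution be π with π = πP and π_1 + π_2 + π_3 = 1.
π_1 = 0.5·π_1 + 0.2·π_2 + 0.3·π_3
π_2 = 0.1·π_1 + 0.3·π_2 + 0.2·π_3
Solving with the normalization constraint gives π = (0.3521, 0.1831, 0.4648).
So the stationary probability of Tier 1 is 0.1831.

0.1831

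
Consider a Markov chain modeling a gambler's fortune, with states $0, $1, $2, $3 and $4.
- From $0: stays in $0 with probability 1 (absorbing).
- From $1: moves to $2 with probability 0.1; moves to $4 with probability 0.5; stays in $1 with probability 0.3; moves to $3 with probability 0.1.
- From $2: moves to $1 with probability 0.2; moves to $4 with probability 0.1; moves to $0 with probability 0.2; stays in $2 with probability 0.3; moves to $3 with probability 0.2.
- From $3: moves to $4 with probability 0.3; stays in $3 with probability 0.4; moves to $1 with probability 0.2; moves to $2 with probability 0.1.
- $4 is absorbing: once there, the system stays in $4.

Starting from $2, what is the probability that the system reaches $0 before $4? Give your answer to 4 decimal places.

0.3226

Let h(s) be the probability of absorption at $0 starting from transient state s. Then h($0) = 1 and h($4) = 0. By first-step analysis:
h($1) = 0.3·h($1) + 0.1·h($2) + 0.1·h($3) + 0.5·0
h($2) = 0.2·1 + 0.2·h($1) + 0.3·h($2) + 0.2·h($3) + 0.1·0
h($3) = 0.2·h($1) + 0.1·h($2) + 0.4·h($3) + 0.3·0
Solving: h($1) = 0.0565, h($2) = 0.3226, h($3) = 0.0726.
Starting from $2, the probability is 0.3226.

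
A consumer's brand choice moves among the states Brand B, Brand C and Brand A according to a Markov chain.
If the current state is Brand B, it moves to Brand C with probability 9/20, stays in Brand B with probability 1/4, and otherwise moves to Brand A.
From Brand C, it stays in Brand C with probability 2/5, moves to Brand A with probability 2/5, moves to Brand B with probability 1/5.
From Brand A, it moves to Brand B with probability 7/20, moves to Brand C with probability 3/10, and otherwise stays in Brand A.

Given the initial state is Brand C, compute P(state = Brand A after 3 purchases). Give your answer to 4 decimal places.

0.3550

Propagate the distribution vector 3 purchases from Brand C.
After 0 purchases: (0.0000, 1.0000, 0.0000)
After 1 purchase: (0.2000, 0.4000, 0.4000)
After 2 purchases: (0.2700, 0.3700, 0.3600)
After 3 purchases: (0.2675, 0.3775, 0.3550)
P(in Brand A after 3 purchases) = 0.3550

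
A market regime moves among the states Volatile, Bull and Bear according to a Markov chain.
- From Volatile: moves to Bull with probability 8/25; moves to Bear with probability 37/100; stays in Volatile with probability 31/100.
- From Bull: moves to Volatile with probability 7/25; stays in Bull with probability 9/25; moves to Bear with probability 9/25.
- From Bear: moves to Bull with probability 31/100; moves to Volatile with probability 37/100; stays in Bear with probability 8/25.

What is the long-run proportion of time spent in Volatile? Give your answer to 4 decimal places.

0.3211

Let the stationary distribution be π with π = πP and π_1 + π_2 + π_3 = 1.
π_1 = 0.31·π_1 + 0.28·π_2 + 0.37·π_3
π_2 = 0.32·π_1 + 0.36·π_2 + 0.31·π_3
Solving with the normalization constraint gives π = (0.3211, 0.3297, 0.3492).
So the stationary probability of Volatile is 0.3211.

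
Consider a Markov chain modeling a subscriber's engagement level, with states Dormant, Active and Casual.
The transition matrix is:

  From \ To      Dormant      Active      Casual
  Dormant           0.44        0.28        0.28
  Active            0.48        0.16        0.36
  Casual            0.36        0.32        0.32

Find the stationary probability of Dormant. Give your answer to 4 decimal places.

0.4254

Let the stationary distribution be π with π = πP and π_1 + π_2 + π_3 = 1.
π_1 = 0.44·π_1 + 0.48·π_2 + 0.36·π_3
π_2 = 0.28·π_1 + 0.16·π_2 + 0.32·π_3
Solving with the normalization constraint gives π = (0.4254, 0.2612, 0.3134).
So the stationary probability of Dormant is 0.4254.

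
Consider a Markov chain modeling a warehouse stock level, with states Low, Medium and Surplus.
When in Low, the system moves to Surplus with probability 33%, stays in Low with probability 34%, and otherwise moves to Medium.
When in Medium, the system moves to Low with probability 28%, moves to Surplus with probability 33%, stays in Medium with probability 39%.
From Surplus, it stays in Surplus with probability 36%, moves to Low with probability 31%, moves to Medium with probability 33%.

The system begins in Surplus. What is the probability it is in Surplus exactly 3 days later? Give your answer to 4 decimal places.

Propagate the distribution vector 3 days from Surplus.
After 0 days: (0.0000, 0.0000, 1.0000)
After 1 day: (0.3100, 0.3300, 0.3600)
After 2 days: (0.3094, 0.3498, 0.3408)
After 3 days: (0.3088, 0.3510, 0.3402)
P(in Surplus after 3 days) = 0.3402

0.3402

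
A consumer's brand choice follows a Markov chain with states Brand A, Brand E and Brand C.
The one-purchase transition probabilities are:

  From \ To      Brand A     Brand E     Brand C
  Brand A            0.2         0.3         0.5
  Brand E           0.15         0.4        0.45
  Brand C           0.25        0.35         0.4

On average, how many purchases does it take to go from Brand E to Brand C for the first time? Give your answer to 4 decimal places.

2.1839

Let t(s) be the expected number of purchases to first reach Brand C from state s, with t(Brand C) = 0. Conditioning on the first purchase:
t(Brand A) = 1 + 0.2·t(Brand A) + 0.3·t(Brand E)
t(Brand E) = 1 + 0.15·t(Brand A) + 0.4·t(Brand E)
Solving: t(Brand A) = 2.0690, t(Brand E) = 2.1839.
Expected purchases from Brand E to Brand C: 2.1839.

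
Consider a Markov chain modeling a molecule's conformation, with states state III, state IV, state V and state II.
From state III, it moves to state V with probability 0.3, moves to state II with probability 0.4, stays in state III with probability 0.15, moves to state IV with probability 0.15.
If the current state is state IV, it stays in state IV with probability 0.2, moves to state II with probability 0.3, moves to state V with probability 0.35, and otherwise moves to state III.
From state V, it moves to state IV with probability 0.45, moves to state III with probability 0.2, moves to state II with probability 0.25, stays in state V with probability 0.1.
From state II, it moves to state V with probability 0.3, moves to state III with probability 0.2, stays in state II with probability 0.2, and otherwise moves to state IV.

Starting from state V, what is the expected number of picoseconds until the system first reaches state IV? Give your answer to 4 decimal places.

2.8324

Let t(s) be the expected number of picoseconds to first reach state IV from state s, with t(state IV) = 0. Conditioning on the first picosecond:
t(state III) = 1 + 0.15·t(state III) + 0.3·t(state V) + 0.4·t(state II)
t(state V) = 1 + 0.2·t(state III) + 0.1·t(state V) + 0.25·t(state II)
t(state II) = 1 + 0.2·t(state III) + 0.3·t(state V) + 0.2·t(state II)
Solving: t(state III) = 3.6994, t(state V) = 2.8324, t(state II) = 3.2370.
Expected picoseconds from state V to state IV: 2.8324.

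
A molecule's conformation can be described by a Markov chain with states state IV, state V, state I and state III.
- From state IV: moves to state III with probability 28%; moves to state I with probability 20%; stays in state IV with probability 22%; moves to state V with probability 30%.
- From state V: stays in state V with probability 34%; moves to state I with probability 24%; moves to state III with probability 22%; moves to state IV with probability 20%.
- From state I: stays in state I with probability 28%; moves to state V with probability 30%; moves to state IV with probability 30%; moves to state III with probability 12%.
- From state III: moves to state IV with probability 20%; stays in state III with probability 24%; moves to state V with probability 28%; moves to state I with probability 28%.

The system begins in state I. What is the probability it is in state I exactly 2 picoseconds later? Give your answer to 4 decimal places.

0.2440

Propagate the distribution vector 2 picoseconds from state I.
After 0 picoseconds: (0.0000, 0.0000, 1.0000, 0.0000)
After 1 picosecond: (0.3000, 0.3000, 0.2800, 0.1200)
After 2 picoseconds: (0.2340, 0.3096, 0.2440, 0.2124)
P(in state I after 2 picoseconds) = 0.2440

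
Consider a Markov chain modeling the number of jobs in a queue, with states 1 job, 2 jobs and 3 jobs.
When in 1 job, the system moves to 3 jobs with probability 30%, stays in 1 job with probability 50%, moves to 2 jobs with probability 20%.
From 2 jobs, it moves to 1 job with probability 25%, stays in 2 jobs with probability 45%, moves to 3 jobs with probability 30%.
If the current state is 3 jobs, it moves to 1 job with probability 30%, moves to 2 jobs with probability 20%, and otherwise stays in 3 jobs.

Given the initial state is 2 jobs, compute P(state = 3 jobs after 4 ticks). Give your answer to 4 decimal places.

Propagate the distribution vector 4 ticks from 2 jobs.
After 0 ticks: (0.0000, 1.0000, 0.0000)
After 1 tick: (0.2500, 0.4500, 0.3000)
After 2 ticks: (0.3275, 0.3125, 0.3600)
After 3 ticks: (0.3499, 0.2781, 0.3720)
After 4 ticks: (0.3561, 0.2695, 0.3744)
P(in 3 jobs after 4 ticks) = 0.3744

0.3744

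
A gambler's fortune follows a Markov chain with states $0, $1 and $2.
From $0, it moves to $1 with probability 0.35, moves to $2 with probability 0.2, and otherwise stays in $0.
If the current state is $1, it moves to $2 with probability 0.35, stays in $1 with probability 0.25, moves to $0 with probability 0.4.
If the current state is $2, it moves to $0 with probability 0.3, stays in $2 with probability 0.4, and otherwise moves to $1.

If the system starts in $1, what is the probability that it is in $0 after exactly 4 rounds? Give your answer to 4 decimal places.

Propagate the distribution vector 4 rounds from $1.
After 0 rounds: (0.0000, 1.0000, 0.0000)
After 1 round: (0.4000, 0.2500, 0.3500)
After 2 rounds: (0.3850, 0.3075, 0.3075)
After 3 rounds: (0.3885, 0.3039, 0.3076)
After 4 rounds: (0.3887, 0.3042, 0.3071)
P(in $0 after 4 rounds) = 0.3887

0.3887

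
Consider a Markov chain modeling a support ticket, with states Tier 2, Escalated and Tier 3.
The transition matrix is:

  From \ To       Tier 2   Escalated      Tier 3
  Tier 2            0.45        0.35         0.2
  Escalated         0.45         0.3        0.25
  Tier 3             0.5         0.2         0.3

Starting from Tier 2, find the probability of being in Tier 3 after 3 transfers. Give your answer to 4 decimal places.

0.2389

Propagate the distribution vector 3 transfers from Tier 2.
After 0 transfers: (1.0000, 0.0000, 0.0000)
After 1 transfer: (0.4500, 0.3500, 0.2000)
After 2 transfers: (0.4600, 0.3025, 0.2375)
After 3 transfers: (0.4619, 0.2993, 0.2389)
P(in Tier 3 after 3 transfers) = 0.2389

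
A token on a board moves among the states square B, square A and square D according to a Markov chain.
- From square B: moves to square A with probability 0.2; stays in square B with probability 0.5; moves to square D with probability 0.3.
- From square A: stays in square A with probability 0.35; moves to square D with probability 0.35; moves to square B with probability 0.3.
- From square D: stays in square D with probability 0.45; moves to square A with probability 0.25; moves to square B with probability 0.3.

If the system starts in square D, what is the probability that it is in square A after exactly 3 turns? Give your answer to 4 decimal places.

Propagate the distribution vector 3 turns from square D.
After 0 turns: (0.0000, 0.0000, 1.0000)
After 1 turn: (0.3000, 0.2500, 0.4500)
After 2 turns: (0.3600, 0.2600, 0.3800)
After 3 turns: (0.3720, 0.2580, 0.3700)
P(in square A after 3 turns) = 0.2580

0.2580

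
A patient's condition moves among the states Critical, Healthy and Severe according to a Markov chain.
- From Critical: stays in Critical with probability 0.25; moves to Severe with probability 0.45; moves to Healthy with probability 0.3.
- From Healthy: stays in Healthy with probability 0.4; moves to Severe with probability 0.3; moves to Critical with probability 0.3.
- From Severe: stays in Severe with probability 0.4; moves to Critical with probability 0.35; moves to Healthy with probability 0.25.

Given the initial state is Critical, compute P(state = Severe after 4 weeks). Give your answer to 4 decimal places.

0.3840

Propagate the distribution vector 4 weeks from Critical.
After 0 weeks: (1.0000, 0.0000, 0.0000)
After 1 week: (0.2500, 0.3000, 0.4500)
After 2 weeks: (0.3100, 0.3075, 0.3825)
After 3 weeks: (0.3036, 0.3116, 0.3848)
After 4 weeks: (0.3041, 0.3119, 0.3840)
P(in Severe after 4 weeks) = 0.3840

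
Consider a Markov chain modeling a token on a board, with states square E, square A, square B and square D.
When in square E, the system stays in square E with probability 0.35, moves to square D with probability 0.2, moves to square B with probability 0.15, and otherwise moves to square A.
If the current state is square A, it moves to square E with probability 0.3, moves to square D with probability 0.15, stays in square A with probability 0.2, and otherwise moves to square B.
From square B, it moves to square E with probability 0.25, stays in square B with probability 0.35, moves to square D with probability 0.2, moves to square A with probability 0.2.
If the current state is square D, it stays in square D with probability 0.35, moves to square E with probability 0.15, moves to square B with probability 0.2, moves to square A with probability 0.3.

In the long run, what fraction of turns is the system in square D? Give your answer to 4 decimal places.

Let the stationary distribution be π with π = πP and π_1 + π_2 + π_3 + π_4 = 1.
π_1 = 0.35·π_1 + 0.3·π_2 + 0.25·π_3 + 0.15·π_4
π_2 = 0.3·π_1 + 0.2·π_2 + 0.2·π_3 + 0.3·π_4
π_3 = 0.15·π_1 + 0.35·π_2 + 0.35·π_3 + 0.2·π_4
Solving with the normalization constraint gives π = (0.2671, 0.2488, 0.2635, 0.2207).
So the stationary probability of square D is 0.2207.

0.2207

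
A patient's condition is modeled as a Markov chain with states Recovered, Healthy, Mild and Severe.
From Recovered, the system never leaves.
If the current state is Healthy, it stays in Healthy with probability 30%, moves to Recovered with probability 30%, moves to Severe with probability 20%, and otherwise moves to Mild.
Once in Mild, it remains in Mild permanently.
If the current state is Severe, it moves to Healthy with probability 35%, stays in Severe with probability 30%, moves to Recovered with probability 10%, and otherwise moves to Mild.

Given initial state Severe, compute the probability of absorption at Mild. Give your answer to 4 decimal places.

Let h(s) be the probability of absorption at Mild starting from transient state s. Then h(Mild) = 1 and h(Recovered) = 0. By first-step analysis:
h(Healthy) = 0.3·0 + 0.3·h(Healthy) + 0.2·1 + 0.2·h(Severe)
h(Severe) = 0.1·0 + 0.35·h(Healthy) + 0.25·1 + 0.3·h(Severe)
Solving: h(Healthy) = 0.4524, h(Severe) = 0.5833.
Starting from Severe, the probability is 0.5833.

0.5833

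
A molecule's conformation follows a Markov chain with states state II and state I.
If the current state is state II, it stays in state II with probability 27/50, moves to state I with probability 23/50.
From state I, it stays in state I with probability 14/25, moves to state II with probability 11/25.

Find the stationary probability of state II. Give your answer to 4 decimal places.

Let the stationary distribution be π with π = πP and π_1 + π_2 = 1.
π_1 = 0.54·π_1 + 0.44·π_2
Solving with the normalization constraint gives π = (0.4889, 0.5111).
So the stationary probability of state II is 0.4889.

0.4889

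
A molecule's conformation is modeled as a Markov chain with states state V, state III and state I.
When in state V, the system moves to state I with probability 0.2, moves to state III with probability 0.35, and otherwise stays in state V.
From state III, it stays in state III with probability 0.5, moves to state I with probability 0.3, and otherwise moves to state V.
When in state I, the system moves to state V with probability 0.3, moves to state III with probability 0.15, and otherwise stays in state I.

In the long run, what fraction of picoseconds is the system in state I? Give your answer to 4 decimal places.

0.3581

Let the stationary distribution be π with π = πP and π_1 + π_2 + π_3 = 1.
π_1 = 0.45·π_1 + 0.2·π_2 + 0.3·π_3
π_2 = 0.35·π_1 + 0.5·π_2 + 0.15·π_3
Solving with the normalization constraint gives π = (0.3144, 0.3275, 0.3581).
So the stationary probability of state I is 0.3581.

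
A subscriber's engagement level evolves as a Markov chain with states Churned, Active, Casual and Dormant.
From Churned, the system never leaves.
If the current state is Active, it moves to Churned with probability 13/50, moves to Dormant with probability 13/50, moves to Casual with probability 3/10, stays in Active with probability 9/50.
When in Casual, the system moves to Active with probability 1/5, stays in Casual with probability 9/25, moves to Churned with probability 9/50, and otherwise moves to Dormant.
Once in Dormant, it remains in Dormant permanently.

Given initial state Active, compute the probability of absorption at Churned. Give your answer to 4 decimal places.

0.4742

Let h(s) be the probability of absorption at Churned starting from transient state s. Then h(Churned) = 1 and h(Dormant) = 0. By first-step analysis:
h(Active) = 0.26·1 + 0.18·h(Active) + 0.3·h(Casual) + 0.26·0
h(Casual) = 0.18·1 + 0.2·h(Active) + 0.36·h(Casual) + 0.26·0
Solving: h(Active) = 0.4742, h(Casual) = 0.4294.
Starting from Active, the probability is 0.4742.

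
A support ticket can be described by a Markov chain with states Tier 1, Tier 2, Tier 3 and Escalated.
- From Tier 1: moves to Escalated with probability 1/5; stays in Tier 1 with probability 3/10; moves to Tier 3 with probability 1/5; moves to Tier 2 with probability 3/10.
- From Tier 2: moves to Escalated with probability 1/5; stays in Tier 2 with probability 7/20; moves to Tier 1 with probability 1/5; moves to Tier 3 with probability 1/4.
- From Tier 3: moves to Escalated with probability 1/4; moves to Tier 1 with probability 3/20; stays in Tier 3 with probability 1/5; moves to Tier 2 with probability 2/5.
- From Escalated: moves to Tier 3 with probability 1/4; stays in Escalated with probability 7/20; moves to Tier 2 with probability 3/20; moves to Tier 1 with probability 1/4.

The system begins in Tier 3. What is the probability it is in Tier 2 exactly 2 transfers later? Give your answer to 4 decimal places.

Propagate the distribution vector 2 transfers from Tier 3.
After 0 transfers: (0.0000, 0.0000, 1.0000, 0.0000)
After 1 transfer: (0.1500, 0.4000, 0.2000, 0.2500)
After 2 transfers: (0.2175, 0.3025, 0.2325, 0.2475)
P(in Tier 2 after 2 transfers) = 0.3025

0.3025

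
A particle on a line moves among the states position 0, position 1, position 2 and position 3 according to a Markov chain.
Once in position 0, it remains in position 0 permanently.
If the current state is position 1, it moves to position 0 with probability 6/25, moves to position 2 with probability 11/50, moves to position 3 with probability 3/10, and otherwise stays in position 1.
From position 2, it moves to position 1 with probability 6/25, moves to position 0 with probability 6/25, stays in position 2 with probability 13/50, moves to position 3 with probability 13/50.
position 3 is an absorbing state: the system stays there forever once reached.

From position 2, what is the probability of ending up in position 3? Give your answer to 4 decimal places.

0.5290

Let h(s) be the probability of absorption at position 3 starting from transient state s. Then h(position 3) = 1 and h(position 0) = 0. By first-step analysis:
h(position 1) = 0.24·0 + 0.24·h(position 1) + 0.22·h(position 2) + 0.3·1
h(position 2) = 0.24·0 + 0.24·h(position 1) + 0.26·h(position 2) + 0.26·1
Solving: h(position 1) = 0.5479, h(position 2) = 0.5290.
Starting from position 2, the probability is 0.5290.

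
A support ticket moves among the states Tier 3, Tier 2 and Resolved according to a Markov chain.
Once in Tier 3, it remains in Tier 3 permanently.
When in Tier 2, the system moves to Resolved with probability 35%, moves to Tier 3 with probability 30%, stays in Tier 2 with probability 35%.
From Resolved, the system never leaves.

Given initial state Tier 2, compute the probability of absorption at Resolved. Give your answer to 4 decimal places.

Let h(s) be the probability of absorption at Resolved starting from transient state s. Then h(Resolved) = 1 and h(Tier 3) = 0. By first-step analysis:
h(Tier 2) = 0.3·0 + 0.35·h(Tier 2) + 0.35·1
Solving: h(Tier 2) = 0.5385.
Starting from Tier 2, the probability is 0.5385.

0.5385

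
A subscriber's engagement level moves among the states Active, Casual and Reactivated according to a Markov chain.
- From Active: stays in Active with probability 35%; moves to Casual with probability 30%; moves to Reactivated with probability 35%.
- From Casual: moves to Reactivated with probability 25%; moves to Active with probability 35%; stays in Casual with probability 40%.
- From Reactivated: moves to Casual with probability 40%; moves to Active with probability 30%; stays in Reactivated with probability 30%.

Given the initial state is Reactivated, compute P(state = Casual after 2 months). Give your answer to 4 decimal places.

0.3700

Sum over the intermediate state after 1 month:
P = P(Reactivated→Active)·P(Active→Casual) + P(Reactivated→Casual)·P(Casual→Casual) + P(Reactivated→Reactivated)·P(Reactivated→Casual)
  = 0.3×0.3 + 0.4×0.4 + 0.3×0.4
  = 0.0900 + 0.1600 + 0.1200 = 0.3700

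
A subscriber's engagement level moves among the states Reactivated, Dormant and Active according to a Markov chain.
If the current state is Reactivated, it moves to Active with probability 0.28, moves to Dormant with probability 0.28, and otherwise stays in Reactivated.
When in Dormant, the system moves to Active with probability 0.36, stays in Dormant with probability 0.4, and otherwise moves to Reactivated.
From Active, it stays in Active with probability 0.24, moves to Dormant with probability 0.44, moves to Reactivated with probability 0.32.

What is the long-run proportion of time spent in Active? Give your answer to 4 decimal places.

0.2979

Let the stationary distribution be π with π = πP and π_1 + π_2 + π_3 = 1.
π_1 = 0.44·π_1 + 0.24·π_2 + 0.32·π_3
π_2 = 0.28·π_1 + 0.4·π_2 + 0.44·π_3
Solving with the normalization constraint gives π = (0.3298, 0.3723, 0.2979).
So the stationary probability of Active is 0.2979.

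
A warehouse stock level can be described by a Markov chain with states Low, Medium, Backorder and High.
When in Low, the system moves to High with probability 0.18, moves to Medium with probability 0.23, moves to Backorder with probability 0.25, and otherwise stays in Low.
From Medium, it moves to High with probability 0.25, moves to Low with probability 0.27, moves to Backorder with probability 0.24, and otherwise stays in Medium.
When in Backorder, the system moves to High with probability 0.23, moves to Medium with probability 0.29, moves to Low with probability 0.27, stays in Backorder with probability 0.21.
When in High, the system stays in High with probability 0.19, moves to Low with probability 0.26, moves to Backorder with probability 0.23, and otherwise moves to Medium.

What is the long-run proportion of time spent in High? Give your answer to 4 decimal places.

0.2124

Let the stationary distribution be π with π = πP and π_1 + π_2 + π_3 + π_4 = 1.
π_1 = 0.34·π_1 + 0.27·π_2 + 0.27·π_3 + 0.26·π_4
π_2 = 0.23·π_1 + 0.24·π_2 + 0.29·π_3 + 0.32·π_4
π_3 = 0.25·π_1 + 0.24·π_2 + 0.21·π_3 + 0.23·π_4
Solving with the normalization constraint gives π = (0.2880, 0.2658, 0.2337, 0.2124).
So the stationary probability of High is 0.2124.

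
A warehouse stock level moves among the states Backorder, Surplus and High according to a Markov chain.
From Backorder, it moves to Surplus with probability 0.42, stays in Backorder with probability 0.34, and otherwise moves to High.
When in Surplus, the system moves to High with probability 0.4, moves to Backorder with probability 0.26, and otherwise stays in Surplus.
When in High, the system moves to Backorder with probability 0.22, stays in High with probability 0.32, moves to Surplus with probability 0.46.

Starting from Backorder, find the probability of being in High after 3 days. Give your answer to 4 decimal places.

0.3295

Propagate the distribution vector 3 days from Backorder.
After 0 days: (1.0000, 0.0000, 0.0000)
After 1 day: (0.3400, 0.4200, 0.2400)
After 2 days: (0.2776, 0.3960, 0.3264)
After 3 days: (0.2692, 0.4014, 0.3295)
P(in High after 3 days) = 0.3295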